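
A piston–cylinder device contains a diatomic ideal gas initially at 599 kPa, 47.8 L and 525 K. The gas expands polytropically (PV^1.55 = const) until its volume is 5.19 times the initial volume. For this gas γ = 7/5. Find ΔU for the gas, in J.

-42600 J

n = P₁V₁/(RT₁) = 599×47.8/(8.314×525) = 6.56 mol.
Polytropic n=1.55: T₂ = T₁(V₁/V₂)^(n−1) = 525×(0.193)^0.55 = 212 K; P₂ = P₁(V₁/V₂)^n = 46.7 kPa.
For an ideal gas ΔU = nCvΔT with Cv = (5/2)R = 20.8 J/(mol·K).
ΔU = 6.56×20.8×(212−525) = -42600 J.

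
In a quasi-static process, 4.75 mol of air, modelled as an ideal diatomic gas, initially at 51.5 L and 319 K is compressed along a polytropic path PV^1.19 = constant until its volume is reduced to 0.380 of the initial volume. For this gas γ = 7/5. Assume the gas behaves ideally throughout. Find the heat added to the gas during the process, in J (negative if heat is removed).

P₁ = nRT₁/V₁ = 4.75×8.314×319/51.5 = 245 kPa.
Polytropic n=1.19: T₂ = T₁(V₁/V₂)^(n−1) = 319×(2.63)^0.19 = 383 K; P₂ = P₁(V₁/V₂)^n = 774 kPa.
W = (P₁V₁−P₂V₂)/(n−1) = (245×51.5−774×19.6)/0.19 = -13400 J.
ΔU = nCvΔT = 4.75×20.8×(383−319) = 6360 J.
Q = ΔU + W = -7030 J.

-7030 J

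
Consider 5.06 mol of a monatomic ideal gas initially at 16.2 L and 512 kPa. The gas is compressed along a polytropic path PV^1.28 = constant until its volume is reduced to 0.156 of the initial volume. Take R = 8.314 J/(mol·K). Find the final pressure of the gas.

5520 kPa

T₁ = P₁V₁/(nR) = 512×16.2/(5.06×8.314) = 197 K.
Polytropic n=1.28: T₂ = T₁(V₁/V₂)^(n−1) = 197×(6.41)^0.28 = 332 K; P₂ = P₁(V₁/V₂)^n = 5520 kPa.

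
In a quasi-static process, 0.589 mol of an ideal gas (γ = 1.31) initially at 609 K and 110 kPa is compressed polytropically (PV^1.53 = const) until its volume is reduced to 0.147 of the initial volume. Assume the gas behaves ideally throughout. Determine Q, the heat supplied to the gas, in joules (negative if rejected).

7040 J

V₁ = nRT₁/P₁ = 0.589×8.314×609/110 = 27.1 L.
Polytropic n=1.53: T₂ = T₁(V₁/V₂)^(n−1) = 609×(6.80)^0.53 = 1680 K; P₂ = P₁(V₁/V₂)^n = 2070 kPa.
W = (P₁V₁−P₂V₂)/(n−1) = (110×27.1−2070×3.99)/0.53 = -9920 J.
ΔU = nCvΔT = 0.589×26.8×(1680−609) = 17000 J.
Q = ΔU + W = 7040 J.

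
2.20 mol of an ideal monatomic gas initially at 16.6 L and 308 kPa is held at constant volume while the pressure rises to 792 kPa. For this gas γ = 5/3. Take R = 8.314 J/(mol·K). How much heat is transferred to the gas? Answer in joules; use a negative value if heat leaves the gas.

12100 J

T₁ = P₁V₁/(nR) = 308×16.6/(2.20×8.314) = 280 K.
Isochoric: V stays 16.6 L; P/T = const ⇒ T₂ = 719 K, P₂ = 792 kPa.
W = 0 (no volume change).
ΔU = nCvΔT = 2.20×12.5×(719−280) = 12100 J.
Q = ΔU = 12100 J.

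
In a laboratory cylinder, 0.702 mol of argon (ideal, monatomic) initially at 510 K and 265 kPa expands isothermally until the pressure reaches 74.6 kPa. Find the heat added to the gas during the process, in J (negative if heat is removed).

3770 J

V₁ = nRT₁/P₁ = 0.702×8.314×510/265 = 11.2 L.
Isothermal: T stays 510 K; PV = const ⇒ V₂ = 39.9 L, P₂ = 74.6 kPa.
ΔU = 0 (ideal gas, T constant).
W = nRT ln(V₂/V₁) = 0.702×8.314×510×ln(3.55) = 3770 J.
Q = ΔU + W = 3770 J.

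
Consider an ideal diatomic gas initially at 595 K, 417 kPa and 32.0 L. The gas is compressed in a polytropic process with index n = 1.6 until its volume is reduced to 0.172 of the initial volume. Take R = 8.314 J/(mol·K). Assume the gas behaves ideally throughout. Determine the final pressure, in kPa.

6970 kPa

Polytropic n=1.6: T₂ = T₁(V₁/V₂)^(n−1) = 595×(5.81)^0.60 = 1710 K; P₂ = P₁(V₁/V₂)^n = 6970 kPa.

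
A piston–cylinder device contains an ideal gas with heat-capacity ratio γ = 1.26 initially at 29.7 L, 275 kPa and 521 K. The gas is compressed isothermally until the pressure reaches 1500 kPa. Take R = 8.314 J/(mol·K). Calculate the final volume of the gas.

Isothermal: T stays 521 K; PV = const ⇒ V₂ = 5.44 L, P₂ = 1500 kPa.

5.44 L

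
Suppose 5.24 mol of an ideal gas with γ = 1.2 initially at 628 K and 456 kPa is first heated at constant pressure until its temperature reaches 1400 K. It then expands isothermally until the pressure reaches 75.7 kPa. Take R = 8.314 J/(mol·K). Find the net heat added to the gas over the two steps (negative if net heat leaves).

V₁ = nRT₁/P₁ = 5.24×8.314×628/456 = 60.0 L.
Step 1 — Isobaric: P stays 456 kPa; V/T = const ⇒ T₂ = 1400 K, V₂ = 134 L.
W = PΔV = 456×(134−60.0) kPa·L = 33600 J.
ΔU = nCvΔT = 5.24×41.6×(1400−628) = 168000 J.
Q = ΔU + W = nCpΔT = 202000 J.
State after step 1: P = 456 kPa, V = 134 L, T = 1400 K.
Step 2 — Isothermal: T stays 1400 K; PV = const ⇒ V₂ = 806 L, P₂ = 75.7 kPa.
ΔU = 0 (ideal gas, T constant).
W = nRT ln(V₂/V₁) = 5.24×8.314×1400×ln(6.02) = 110000 J.
Q = ΔU + W = 110000 J.
Net over both steps: W = 143000 J, Q = 311000 J, ΔU = 168000 J.

311000 J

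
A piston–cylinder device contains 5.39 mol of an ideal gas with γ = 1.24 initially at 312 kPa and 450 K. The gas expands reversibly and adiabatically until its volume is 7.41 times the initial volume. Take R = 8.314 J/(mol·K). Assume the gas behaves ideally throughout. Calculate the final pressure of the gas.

26.0 kPa

V₁ = nRT₁/P₁ = 5.39×8.314×450/312 = 64.6 L.
Adiabatic: TV^(γ−1) = const ⇒ T₂ = 450×(0.135)^0.240 = 278 K; PV^γ = const ⇒ P₂ = 26.0 kPa.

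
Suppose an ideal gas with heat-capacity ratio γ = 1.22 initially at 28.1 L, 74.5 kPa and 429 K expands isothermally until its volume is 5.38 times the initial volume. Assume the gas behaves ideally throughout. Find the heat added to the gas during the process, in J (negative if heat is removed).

n = P₁V₁/(RT₁) = 74.5×28.1/(8.314×429) = 0.587 mol.
Isothermal: T stays 429 K; PV = const ⇒ V₂ = 151 L, P₂ = 13.8 kPa.
ΔU = 0 (ideal gas, T constant).
W = nRT ln(V₂/V₁) = 0.587×8.314×429×ln(5.38) = 3520 J.
Q = ΔU + W = 3520 J.

3520 J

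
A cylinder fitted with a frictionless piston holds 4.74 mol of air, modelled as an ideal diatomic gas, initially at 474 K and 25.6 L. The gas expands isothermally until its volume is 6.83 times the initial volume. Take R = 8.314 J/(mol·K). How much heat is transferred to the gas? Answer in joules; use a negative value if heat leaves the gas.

35900 J

P₁ = nRT₁/V₁ = 4.74×8.314×474/25.6 = 730 kPa.
Isothermal: T stays 474 K; PV = const ⇒ V₂ = 175 L, P₂ = 107 kPa.
ΔU = 0 (ideal gas, T constant).
W = nRT ln(V₂/V₁) = 4.74×8.314×474×ln(6.83) = 35900 J.
Q = ΔU + W = 35900 J.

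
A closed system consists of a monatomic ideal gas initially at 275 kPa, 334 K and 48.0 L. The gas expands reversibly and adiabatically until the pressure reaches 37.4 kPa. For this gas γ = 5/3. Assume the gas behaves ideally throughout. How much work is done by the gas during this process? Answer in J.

n = P₁V₁/(RT₁) = 275×48.0/(8.314×334) = 4.75 mol.
Adiabatic: T₂/T₁ = (P₂/P₁)^((γ−1)/γ) ⇒ T₂ = 334×(0.136)^0.400 = 150 K; V₂ = 159 L.
ΔU = nCvΔT = 4.75×12.5×(150−334) = -10900 J.
Q = 0 for an adiabatic process, so W = −ΔU = 10900 J.

10900 J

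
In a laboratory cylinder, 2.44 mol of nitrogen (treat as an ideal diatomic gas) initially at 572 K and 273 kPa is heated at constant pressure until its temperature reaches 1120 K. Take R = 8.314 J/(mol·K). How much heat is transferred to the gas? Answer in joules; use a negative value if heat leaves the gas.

V₁ = nRT₁/P₁ = 2.44×8.314×572/273 = 42.5 L.
Isobaric: P stays 273 kPa; V/T = const ⇒ T₂ = 1120 K, V₂ = 83.2 L.
W = PΔV = 273×(83.2−42.5) kPa·L = 11100 J.
ΔU = nCvΔT = 2.44×20.8×(1120−572) = 27800 J.
Q = ΔU + W = nCpΔT = 38900 J.

38900 J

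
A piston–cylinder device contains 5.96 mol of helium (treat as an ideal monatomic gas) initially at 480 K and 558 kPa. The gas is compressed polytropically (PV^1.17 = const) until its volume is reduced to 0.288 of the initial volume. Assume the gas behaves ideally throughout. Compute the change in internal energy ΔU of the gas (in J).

8410 J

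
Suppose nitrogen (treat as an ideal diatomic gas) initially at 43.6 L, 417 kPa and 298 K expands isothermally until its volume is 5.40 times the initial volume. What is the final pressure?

Isothermal: T stays 298 K; PV = const ⇒ V₂ = 235 L, P₂ = 77.2 kPa.

77.2 kPa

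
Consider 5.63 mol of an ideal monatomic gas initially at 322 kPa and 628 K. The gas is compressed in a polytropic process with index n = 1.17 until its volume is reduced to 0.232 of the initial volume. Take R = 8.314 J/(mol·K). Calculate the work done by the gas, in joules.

-48800 J

V₁ = nRT₁/P₁ = 5.63×8.314×628/322 = 91.3 L.
Polytropic n=1.17: T₂ = T₁(V₁/V₂)^(n−1) = 628×(4.31)^0.17 = 805 K; P₂ = P₁(V₁/V₂)^n = 1780 kPa.
W = (P₁V₁−P₂V₂)/(n−1) = (322×91.3−1780×21.2)/0.17 = -48800 J.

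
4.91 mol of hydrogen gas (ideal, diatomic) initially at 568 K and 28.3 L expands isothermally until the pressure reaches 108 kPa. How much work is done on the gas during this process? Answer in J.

P₁ = nRT₁/V₁ = 4.91×8.314×568/28.3 = 819 kPa.
Isothermal: T stays 568 K; PV = const ⇒ V₂ = 215 L, P₂ = 108 kPa.
W = nRT ln(V₂/V₁) = 4.91×8.314×568×ln(7.59) = 47000 J.
Work done on the gas = −W_by = -47000 J.

-47000 J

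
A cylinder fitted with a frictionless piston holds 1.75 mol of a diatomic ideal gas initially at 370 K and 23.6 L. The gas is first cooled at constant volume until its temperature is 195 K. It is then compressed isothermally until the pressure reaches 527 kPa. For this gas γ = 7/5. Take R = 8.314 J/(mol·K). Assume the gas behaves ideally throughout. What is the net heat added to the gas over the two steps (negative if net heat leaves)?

-10600 J

P₁ = nRT₁/V₁ = 1.75×8.314×370/23.6 = 228 kPa.
Step 1 — Isochoric: V stays 23.6 L; P/T = const ⇒ T₂ = 195 K, P₂ = 120 kPa.
W = 0 (no volume change).
ΔU = nCvΔT = 1.75×20.8×(195−370) = -6370 J.
Q = ΔU = -6370 J.
State after step 1: P = 120 kPa, V = 23.6 L, T = 195 K.
Step 2 — Isothermal: T stays 195 K; PV = const ⇒ V₂ = 5.38 L, P₂ = 527 kPa.
ΔU = 0 (ideal gas, T constant).
W = nRT ln(V₂/V₁) = 1.75×8.314×195×ln(0.228) = -4190 J.
Q = ΔU + W = -4190 J.
Net over both steps: W = -4190 J, Q = -10600 J, ΔU = -6370 J.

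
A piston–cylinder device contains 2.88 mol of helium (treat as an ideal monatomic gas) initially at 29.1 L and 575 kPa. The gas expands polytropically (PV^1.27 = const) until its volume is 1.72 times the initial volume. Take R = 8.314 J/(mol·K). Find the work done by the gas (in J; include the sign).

T₁ = P₁V₁/(nR) = 575×29.1/(2.88×8.314) = 699 K.
Polytropic n=1.27: T₂ = T₁(V₁/V₂)^(n−1) = 699×(0.581)^0.27 = 604 K; P₂ = P₁(V₁/V₂)^n = 289 kPa.
W = (P₁V₁−P₂V₂)/(n−1) = (575×29.1−289×50.1)/0.27 = 8440 J.

8440 J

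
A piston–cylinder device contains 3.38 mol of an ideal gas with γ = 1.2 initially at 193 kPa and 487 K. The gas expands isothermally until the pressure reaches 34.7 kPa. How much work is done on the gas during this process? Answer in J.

V₁ = nRT₁/P₁ = 3.38×8.314×487/193 = 70.9 L.
Isothermal: T stays 487 K; PV = const ⇒ V₂ = 394 L, P₂ = 34.7 kPa.
W = nRT ln(V₂/V₁) = 3.38×8.314×487×ln(5.56) = 23500 J.
Work done on the gas = −W_by = -23500 J.

-23500 J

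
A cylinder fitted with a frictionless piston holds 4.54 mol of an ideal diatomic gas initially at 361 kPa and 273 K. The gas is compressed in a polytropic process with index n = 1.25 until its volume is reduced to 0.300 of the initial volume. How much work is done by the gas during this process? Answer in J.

-14500 J

V₁ = nRT₁/P₁ = 4.54×8.314×273/361 = 28.5 L.
Polytropic n=1.25: T₂ = T₁(V₁/V₂)^(n−1) = 273×(3.33)^0.25 = 369 K; P₂ = P₁(V₁/V₂)^n = 1630 kPa.
W = (P₁V₁−P₂V₂)/(n−1) = (361×28.5−1630×8.56)/0.25 = -14500 J.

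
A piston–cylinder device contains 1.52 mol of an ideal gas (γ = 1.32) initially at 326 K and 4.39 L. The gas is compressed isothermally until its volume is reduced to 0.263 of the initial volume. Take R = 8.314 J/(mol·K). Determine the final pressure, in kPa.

P₁ = nRT₁/V₁ = 1.52×8.314×326/4.39 = 938 kPa.
Isothermal: T stays 326 K; PV = const ⇒ V₂ = 1.15 L, P₂ = 3570 kPa.

3570 kPa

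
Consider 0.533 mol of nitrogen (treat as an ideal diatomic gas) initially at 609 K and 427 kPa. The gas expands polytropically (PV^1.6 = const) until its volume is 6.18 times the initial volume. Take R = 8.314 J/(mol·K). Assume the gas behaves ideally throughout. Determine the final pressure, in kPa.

V₁ = nRT₁/P₁ = 0.533×8.314×609/427 = 6.32 L.
Polytropic n=1.6: T₂ = T₁(V₁/V₂)^(n−1) = 609×(0.162)^0.60 = 204 K; P₂ = P₁(V₁/V₂)^n = 23.2 kPa.

23.2 kPa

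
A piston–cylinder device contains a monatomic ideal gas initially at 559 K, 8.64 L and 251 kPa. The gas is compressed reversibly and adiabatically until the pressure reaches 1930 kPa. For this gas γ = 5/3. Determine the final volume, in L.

Adiabatic: T₂/T₁ = (P₂/P₁)^((γ−1)/γ) ⇒ T₂ = 559×(7.69)^0.400 = 1260 K; V₂ = 2.54 L.

2.54 L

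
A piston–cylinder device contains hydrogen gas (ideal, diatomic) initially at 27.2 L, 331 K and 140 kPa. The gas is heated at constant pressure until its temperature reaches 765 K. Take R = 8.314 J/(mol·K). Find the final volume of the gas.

Isobaric: P stays 140 kPa; V/T = const ⇒ T₂ = 765 K, V₂ = 62.9 L.

62.9 L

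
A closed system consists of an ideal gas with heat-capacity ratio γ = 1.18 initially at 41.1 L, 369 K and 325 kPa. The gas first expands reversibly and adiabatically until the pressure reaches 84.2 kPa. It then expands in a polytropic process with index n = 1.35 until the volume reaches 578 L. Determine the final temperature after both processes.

178 K

n = P₁V₁/(RT₁) = 325×41.1/(8.314×369) = 4.35 mol.
Step 1 — Adiabatic: T₂/T₁ = (P₂/P₁)^((γ−1)/γ) ⇒ T₂ = 369×(0.259)^0.153 = 300 K; V₂ = 129 L.
ΔU = nCvΔT = 4.35×46.2×(300−369) = -13800 J.
Q = 0 for an adiabatic process, so W = −ΔU = 13800 J.
State after step 1: P = 84.2 kPa, V = 129 L, T = 300 K.
Step 2 — Polytropic n=1.35: T₂ = T₁(V₁/V₂)^(n−1) = 300×(0.223)^0.35 = 178 K; P₂ = P₁(V₁/V₂)^n = 11.1 kPa.
W = (P₁V₁−P₂V₂)/(n−1) = (84.2×129−11.1×578)/0.35 = 12700 J.
ΔU = nCvΔT = 4.35×46.2×(178−300) = -24700 J.
Q = ΔU + W = -12000 J.
Net over both steps: W = 26500 J, Q = -12000 J, ΔU = -38500 J.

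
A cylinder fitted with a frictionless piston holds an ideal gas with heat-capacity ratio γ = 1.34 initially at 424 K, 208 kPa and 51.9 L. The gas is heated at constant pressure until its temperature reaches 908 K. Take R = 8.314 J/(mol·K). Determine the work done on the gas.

-12300 J

n = P₁V₁/(RT₁) = 208×51.9/(8.314×424) = 3.06 mol.
Isobaric: P stays 208 kPa; V/T = const ⇒ T₂ = 908 K, V₂ = 111 L.
W = PΔV = 208×(111−51.9) kPa·L = 12300 J.
Work done on the gas = −W_by = -12300 J.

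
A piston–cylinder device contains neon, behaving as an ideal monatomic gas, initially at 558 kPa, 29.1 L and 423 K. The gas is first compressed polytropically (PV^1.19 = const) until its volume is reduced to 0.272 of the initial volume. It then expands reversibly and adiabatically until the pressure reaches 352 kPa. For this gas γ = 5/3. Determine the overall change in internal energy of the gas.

-10400 J

n = P₁V₁/(RT₁) = 558×29.1/(8.314×423) = 4.62 mol.
Step 1 — Polytropic n=1.19: T₂ = T₁(V₁/V₂)^(n−1) = 423×(3.68)^0.19 = 542 K; P₂ = P₁(V₁/V₂)^n = 2630 kPa.
W = (P₁V₁−P₂V₂)/(n−1) = (558×29.1−2630×7.92)/0.19 = -24000 J.
ΔU = nCvΔT = 4.62×12.5×(542−423) = 6840 J.
Q = ΔU + W = -17100 J.
State after step 1: P = 2630 kPa, V = 7.92 L, T = 542 K.
Step 2 — Adiabatic: T₂/T₁ = (P₂/P₁)^((γ−1)/γ) ⇒ T₂ = 542×(0.134)^0.400 = 242 K; V₂ = 26.4 L.
ΔU = nCvΔT = 4.62×12.5×(242−542) = -17200 J.
Q = 0 for an adiabatic process, so W = −ΔU = 17200 J.
Net over both steps: W = -6750 J, Q = -17100 J, ΔU = -10400 J.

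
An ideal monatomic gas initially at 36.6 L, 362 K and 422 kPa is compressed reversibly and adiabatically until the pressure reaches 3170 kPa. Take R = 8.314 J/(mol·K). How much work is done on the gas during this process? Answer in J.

n = P₁V₁/(RT₁) = 422×36.6/(8.314×362) = 5.13 mol.
Adiabatic: T₂/T₁ = (P₂/P₁)^((γ−1)/γ) ⇒ T₂ = 362×(7.51)^0.400 = 811 K; V₂ = 10.9 L.
ΔU = nCvΔT = 5.13×12.5×(811−362) = 28700 J.
Q = 0 for an adiabatic process, so W = −ΔU = -28700 J.
Work done on the gas = −W_by = 28700 J.

28700 J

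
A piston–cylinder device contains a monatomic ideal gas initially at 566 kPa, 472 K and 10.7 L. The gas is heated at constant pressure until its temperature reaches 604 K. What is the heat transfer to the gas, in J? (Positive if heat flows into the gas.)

4230 J

n = P₁V₁/(RT₁) = 566×10.7/(8.314×472) = 1.54 mol.
Isobaric: P stays 566 kPa; V/T = const ⇒ T₂ = 604 K, V₂ = 13.7 L.
W = PΔV = 566×(13.7−10.7) kPa·L = 1690 J.
ΔU = nCvΔT = 1.54×12.5×(604−472) = 2540 J.
Q = ΔU + W = nCpΔT = 4230 J.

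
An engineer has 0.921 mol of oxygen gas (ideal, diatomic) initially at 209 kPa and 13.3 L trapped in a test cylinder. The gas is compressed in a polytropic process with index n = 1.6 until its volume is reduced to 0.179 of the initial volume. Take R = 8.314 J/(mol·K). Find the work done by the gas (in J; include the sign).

T₁ = P₁V₁/(nR) = 209×13.3/(0.921×8.314) = 363 K.
Polytropic n=1.6: T₂ = T₁(V₁/V₂)^(n−1) = 363×(5.59)^0.60 = 1020 K; P₂ = P₁(V₁/V₂)^n = 3280 kPa.
W = (P₁V₁−P₂V₂)/(n−1) = (209×13.3−3280×2.38)/0.60 = -8370 J.

-8370 J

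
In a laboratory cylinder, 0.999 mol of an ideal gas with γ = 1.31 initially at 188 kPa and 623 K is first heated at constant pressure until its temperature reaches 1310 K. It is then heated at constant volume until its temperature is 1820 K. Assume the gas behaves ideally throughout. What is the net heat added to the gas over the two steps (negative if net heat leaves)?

V₁ = nRT₁/P₁ = 0.999×8.314×623/188 = 27.5 L.
Step 1 — Isobaric: P stays 188 kPa; V/T = const ⇒ T₂ = 1310 K, V₂ = 57.9 L.
W = PΔV = 188×(57.9−27.5) kPa·L = 5710 J.
ΔU = nCvΔT = 0.999×26.8×(1310−623) = 18400 J.
Q = ΔU + W = nCpΔT = 24100 J.
State after step 1: P = 188 kPa, V = 57.9 L, T = 1310 K.
Step 2 — Isochoric: V stays 57.9 L; P/T = const ⇒ T₂ = 1820 K, P₂ = 261 kPa.
W = 0 (no volume change).
ΔU = nCvΔT = 0.999×26.8×(1820−1310) = 13700 J.
Q = ΔU = 13700 J.
Net over both steps: W = 5710 J, Q = 37800 J, ΔU = 32100 J.

37800 J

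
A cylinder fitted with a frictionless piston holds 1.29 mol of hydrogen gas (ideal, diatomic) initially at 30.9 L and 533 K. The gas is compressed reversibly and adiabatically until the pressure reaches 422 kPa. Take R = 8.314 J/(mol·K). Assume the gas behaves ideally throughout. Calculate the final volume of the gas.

17.1 L

P₁ = nRT₁/V₁ = 1.29×8.314×533/30.9 = 185 kPa.
Adiabatic: T₂/T₁ = (P₂/P₁)^((γ−1)/γ) ⇒ T₂ = 533×(2.28)^0.286 = 675 K; V₂ = 17.1 L.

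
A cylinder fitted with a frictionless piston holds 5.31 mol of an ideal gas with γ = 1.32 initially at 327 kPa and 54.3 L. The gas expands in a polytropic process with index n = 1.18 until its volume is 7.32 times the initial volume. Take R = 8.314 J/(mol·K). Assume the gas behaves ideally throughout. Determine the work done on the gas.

-29700 J

T₁ = P₁V₁/(nR) = 327×54.3/(5.31×8.314) = 402 K.
Polytropic n=1.18: T₂ = T₁(V₁/V₂)^(n−1) = 402×(0.137)^0.18 = 281 K; P₂ = P₁(V₁/V₂)^n = 31.2 kPa.
W = (P₁V₁−P₂V₂)/(n−1) = (327×54.3−31.2×397)/0.18 = 29700 J.
Work done on the gas = −W_by = -29700 J.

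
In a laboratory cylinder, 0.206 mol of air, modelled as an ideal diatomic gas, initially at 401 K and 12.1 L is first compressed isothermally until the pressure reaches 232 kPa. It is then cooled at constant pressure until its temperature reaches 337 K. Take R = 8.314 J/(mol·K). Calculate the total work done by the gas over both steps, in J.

-1080 J

P₁ = nRT₁/V₁ = 0.206×8.314×401/12.1 = 56.8 kPa.
Step 1 — Isothermal: T stays 401 K; PV = const ⇒ V₂ = 2.96 L, P₂ = 232 kPa.
ΔU = 0 (ideal gas, T constant).
W = nRT ln(V₂/V₁) = 0.206×8.314×401×ln(0.245) = -967 J.
Q = ΔU + W = -967 J.
State after step 1: P = 232 kPa, V = 2.96 L, T = 401 K.
Step 2 — Isobaric: P stays 232 kPa; V/T = const ⇒ T₂ = 337 K, V₂ = 2.49 L.
W = PΔV = 232×(2.49−2.96) kPa·L = -110 J.
ΔU = nCvΔT = 0.206×20.8×(337−401) = -274 J.
Q = ΔU + W = nCpΔT = -384 J.
Net over both steps: W = -1080 J, Q = -1350 J, ΔU = -274 J.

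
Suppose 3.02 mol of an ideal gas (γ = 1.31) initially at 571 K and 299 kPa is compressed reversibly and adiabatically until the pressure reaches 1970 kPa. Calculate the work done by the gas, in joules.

V₁ = nRT₁/P₁ = 3.02×8.314×571/299 = 47.9 L.
Adiabatic: T₂/T₁ = (P₂/P₁)^((γ−1)/γ) ⇒ T₂ = 571×(6.59)^0.237 = 892 K; V₂ = 11.4 L.
ΔU = nCvΔT = 3.02×26.8×(892−571) = 26000 J.
Q = 0 for an adiabatic process, so W = −ΔU = -26000 J.

-26000 J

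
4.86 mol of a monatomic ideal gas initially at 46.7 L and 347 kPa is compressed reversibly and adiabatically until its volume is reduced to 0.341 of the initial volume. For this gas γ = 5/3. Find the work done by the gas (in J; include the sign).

T₁ = P₁V₁/(nR) = 347×46.7/(4.86×8.314) = 401 K.
Adiabatic: TV^(γ−1) = const ⇒ T₂ = 401×(2.93)^0.667 = 822 K; PV^γ = const ⇒ P₂ = 2080 kPa.
ΔU = nCvΔT = 4.86×12.5×(822−401) = 25500 J.
Q = 0 for an adiabatic process, so W = −ΔU = -25500 J.

-25500 J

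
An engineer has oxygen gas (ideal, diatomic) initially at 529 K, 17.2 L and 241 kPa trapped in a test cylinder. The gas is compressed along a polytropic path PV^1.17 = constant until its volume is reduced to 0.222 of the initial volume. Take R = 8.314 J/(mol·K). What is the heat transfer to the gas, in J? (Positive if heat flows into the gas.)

-4090 J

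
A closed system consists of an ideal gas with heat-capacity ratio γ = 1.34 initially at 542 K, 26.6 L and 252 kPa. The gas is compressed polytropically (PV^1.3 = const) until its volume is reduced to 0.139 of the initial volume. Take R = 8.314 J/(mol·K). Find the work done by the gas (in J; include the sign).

n = P₁V₁/(RT₁) = 252×26.6/(8.314×542) = 1.49 mol.
Polytropic n=1.3: T₂ = T₁(V₁/V₂)^(n−1) = 542×(7.19)^0.30 = 980 K; P₂ = P₁(V₁/V₂)^n = 3280 kPa.
W = (P₁V₁−P₂V₂)/(n−1) = (252×26.6−3280×3.70)/0.30 = -18000 J.

-18000 J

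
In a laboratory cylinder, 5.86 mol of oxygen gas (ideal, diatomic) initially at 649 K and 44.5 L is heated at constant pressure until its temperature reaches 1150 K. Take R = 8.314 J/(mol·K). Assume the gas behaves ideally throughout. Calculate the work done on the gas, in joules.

-24400 J

P₁ = nRT₁/V₁ = 5.86×8.314×649/44.5 = 711 kPa.
Isobaric: P stays 711 kPa; V/T = const ⇒ T₂ = 1150 K, V₂ = 78.9 L.
W = PΔV = 711×(78.9−44.5) kPa·L = 24400 J.
Work done on the gas = −W_by = -24400 J.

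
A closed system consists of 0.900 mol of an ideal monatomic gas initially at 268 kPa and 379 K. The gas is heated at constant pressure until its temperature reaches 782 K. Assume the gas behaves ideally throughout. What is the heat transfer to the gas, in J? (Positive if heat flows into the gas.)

7540 J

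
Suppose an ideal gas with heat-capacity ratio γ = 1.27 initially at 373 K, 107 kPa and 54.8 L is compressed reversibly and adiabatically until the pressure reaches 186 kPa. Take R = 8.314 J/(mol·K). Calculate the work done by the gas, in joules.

n = P₁V₁/(RT₁) = 107×54.8/(8.314×373) = 1.89 mol.
Adiabatic: T₂/T₁ = (P₂/P₁)^((γ−1)/γ) ⇒ T₂ = 373×(1.74)^0.213 = 420 K; V₂ = 35.5 L.
ΔU = nCvΔT = 1.89×30.8×(420−373) = 2710 J.
Q = 0 for an adiabatic process, so W = −ΔU = -2710 J.

-2710 J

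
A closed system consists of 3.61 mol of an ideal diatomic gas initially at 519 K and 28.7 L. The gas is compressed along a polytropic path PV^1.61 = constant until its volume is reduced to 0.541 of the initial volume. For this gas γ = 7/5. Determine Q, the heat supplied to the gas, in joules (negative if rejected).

6090 J

P₁ = nRT₁/V₁ = 3.61×8.314×519/28.7 = 543 kPa.
Polytropic n=1.61: T₂ = T₁(V₁/V₂)^(n−1) = 519×(1.85)^0.61 = 755 K; P₂ = P₁(V₁/V₂)^n = 1460 kPa.
W = (P₁V₁−P₂V₂)/(n−1) = (543×28.7−1460×15.5)/0.61 = -11600 J.
ΔU = nCvΔT = 3.61×20.8×(755−519) = 17700 J.
Q = ΔU + W = 6090 J.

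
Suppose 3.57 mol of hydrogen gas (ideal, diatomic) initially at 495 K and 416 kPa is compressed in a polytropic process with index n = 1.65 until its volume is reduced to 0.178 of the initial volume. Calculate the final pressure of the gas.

7180 kPa

V₁ = nRT₁/P₁ = 3.57×8.314×495/416 = 35.3 L.
Polytropic n=1.65: T₂ = T₁(V₁/V₂)^(n−1) = 495×(5.62)^0.65 = 1520 K; P₂ = P₁(V₁/V₂)^n = 7180 kPa.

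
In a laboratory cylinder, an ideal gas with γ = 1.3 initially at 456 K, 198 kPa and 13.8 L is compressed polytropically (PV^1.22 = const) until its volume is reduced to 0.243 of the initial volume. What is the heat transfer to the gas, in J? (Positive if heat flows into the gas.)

n = P₁V₁/(RT₁) = 198×13.8/(8.314×456) = 0.721 mol.
Polytropic n=1.22: T₂ = T₁(V₁/V₂)^(n−1) = 456×(4.12)^0.22 = 622 K; P₂ = P₁(V₁/V₂)^n = 1110 kPa.
W = (P₁V₁−P₂V₂)/(n−1) = (198×13.8−1110×3.35)/0.22 = -4530 J.
ΔU = nCvΔT = 0.721×27.7×(622−456) = 3330 J.
Q = ΔU + W = -1210 J.

-1210 J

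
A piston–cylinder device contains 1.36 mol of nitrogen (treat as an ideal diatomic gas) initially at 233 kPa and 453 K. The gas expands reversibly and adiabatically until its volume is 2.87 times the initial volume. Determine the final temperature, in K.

V₁ = nRT₁/P₁ = 1.36×8.314×453/233 = 22.0 L.
Adiabatic: TV^(γ−1) = const ⇒ T₂ = 453×(0.348)^0.400 = 297 K; PV^γ = const ⇒ P₂ = 53.3 kPa.

297 K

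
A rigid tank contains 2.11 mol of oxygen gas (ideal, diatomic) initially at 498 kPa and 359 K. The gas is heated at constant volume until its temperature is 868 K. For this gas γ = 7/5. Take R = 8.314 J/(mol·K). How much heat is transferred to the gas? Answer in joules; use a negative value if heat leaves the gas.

V₁ = nRT₁/P₁ = 2.11×8.314×359/498 = 12.6 L.
Isochoric: V stays 12.6 L; P/T = const ⇒ T₂ = 868 K, P₂ = 1200 kPa.
W = 0 (no volume change).
ΔU = nCvΔT = 2.11×20.8×(868−359) = 22300 J.
Q = ΔU = 22300 J.

22300 J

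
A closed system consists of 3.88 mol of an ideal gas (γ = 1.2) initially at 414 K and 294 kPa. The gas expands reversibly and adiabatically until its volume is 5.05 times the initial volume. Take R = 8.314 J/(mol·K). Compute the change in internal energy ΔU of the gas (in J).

-18500 J

V₁ = nRT₁/P₁ = 3.88×8.314×414/294 = 45.4 L.
Adiabatic: TV^(γ−1) = const ⇒ T₂ = 414×(0.198)^0.200 = 299 K; PV^γ = const ⇒ P₂ = 42.1 kPa.
For an ideal gas ΔU = nCvΔT with Cv = R/(γ−1) = 41.6 J/(mol·K).
ΔU = 3.88×41.6×(299−414) = -18500 J.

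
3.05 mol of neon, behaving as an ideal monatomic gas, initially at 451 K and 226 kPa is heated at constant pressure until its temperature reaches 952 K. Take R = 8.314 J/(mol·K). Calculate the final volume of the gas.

107 L

V₁ = nRT₁/P₁ = 3.05×8.314×451/226 = 50.6 L.
Isobaric: P stays 226 kPa; V/T = const ⇒ T₂ = 952 K, V₂ = 107 L.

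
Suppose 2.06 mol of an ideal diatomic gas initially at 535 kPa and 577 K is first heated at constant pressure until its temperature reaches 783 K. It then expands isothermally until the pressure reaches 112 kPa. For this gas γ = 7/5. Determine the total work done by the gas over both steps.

V₁ = nRT₁/P₁ = 2.06×8.314×577/535 = 18.5 L.
Step 1 — Isobaric: P stays 535 kPa; V/T = const ⇒ T₂ = 783 K, V₂ = 25.1 L.
W = PΔV = 535×(25.1−18.5) kPa·L = 3530 J.
ΔU = nCvΔT = 2.06×20.8×(783−577) = 8820 J.
Q = ΔU + W = nCpΔT = 12300 J.
State after step 1: P = 535 kPa, V = 25.1 L, T = 783 K.
Step 2 — Isothermal: T stays 783 K; PV = const ⇒ V₂ = 120 L, P₂ = 112 kPa.
ΔU = 0 (ideal gas, T constant).
W = nRT ln(V₂/V₁) = 2.06×8.314×783×ln(4.78) = 21000 J.
Q = ΔU + W = 21000 J.
Net over both steps: W = 24500 J, Q = 33300 J, ΔU = 8820 J.

24500 J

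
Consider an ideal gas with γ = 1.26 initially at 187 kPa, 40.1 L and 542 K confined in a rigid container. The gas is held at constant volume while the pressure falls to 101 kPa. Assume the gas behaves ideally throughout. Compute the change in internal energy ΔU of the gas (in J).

n = P₁V₁/(RT₁) = 187×40.1/(8.314×542) = 1.66 mol.
Isochoric: V stays 40.1 L; P/T = const ⇒ T₂ = 293 K, P₂ = 101 kPa.
For an ideal gas ΔU = nCvΔT with Cv = R/(γ−1) = 32.0 J/(mol·K).
ΔU = 1.66×32.0×(293−542) = -13300 J.

-13300 J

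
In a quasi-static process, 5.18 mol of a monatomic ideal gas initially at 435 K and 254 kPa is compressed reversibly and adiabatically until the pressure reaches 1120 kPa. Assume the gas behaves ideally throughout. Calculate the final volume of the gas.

30.3 L

V₁ = nRT₁/P₁ = 5.18×8.314×435/254 = 73.8 L.
Adiabatic: T₂/T₁ = (P₂/P₁)^((γ−1)/γ) ⇒ T₂ = 435×(4.41)^0.400 = 787 K; V₂ = 30.3 L.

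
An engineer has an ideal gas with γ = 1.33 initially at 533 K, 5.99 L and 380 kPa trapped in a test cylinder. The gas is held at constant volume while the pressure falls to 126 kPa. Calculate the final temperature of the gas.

Isochoric: V stays 5.99 L; P/T = const ⇒ T₂ = 177 K, P₂ = 126 kPa.

177 K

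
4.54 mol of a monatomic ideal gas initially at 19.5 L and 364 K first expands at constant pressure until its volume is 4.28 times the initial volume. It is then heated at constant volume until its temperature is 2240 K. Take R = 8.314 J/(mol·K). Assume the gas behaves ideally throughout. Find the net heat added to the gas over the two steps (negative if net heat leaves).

151000 J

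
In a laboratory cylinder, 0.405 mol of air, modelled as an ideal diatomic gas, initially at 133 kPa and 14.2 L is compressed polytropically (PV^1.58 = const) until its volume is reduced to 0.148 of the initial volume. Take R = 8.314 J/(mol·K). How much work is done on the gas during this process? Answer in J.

T₁ = P₁V₁/(nR) = 133×14.2/(0.405×8.314) = 561 K.
Polytropic n=1.58: T₂ = T₁(V₁/V₂)^(n−1) = 561×(6.76)^0.58 = 1700 K; P₂ = P₁(V₁/V₂)^n = 2720 kPa.
W = (P₁V₁−P₂V₂)/(n−1) = (133×14.2−2720×2.10)/0.58 = -6610 J.
Work done on the gas = −W_by = 6610 J.

6610 J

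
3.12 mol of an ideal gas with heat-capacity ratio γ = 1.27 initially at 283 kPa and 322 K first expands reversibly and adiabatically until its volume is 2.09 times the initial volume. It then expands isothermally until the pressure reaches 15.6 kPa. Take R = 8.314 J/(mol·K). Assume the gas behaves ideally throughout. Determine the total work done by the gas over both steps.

V₁ = nRT₁/P₁ = 3.12×8.314×322/283 = 29.5 L.
Step 1 — Adiabatic: TV^(γ−1) = const ⇒ T₂ = 322×(0.478)^0.270 = 264 K; PV^γ = const ⇒ P₂ = 111 kPa.
ΔU = nCvΔT = 3.12×30.8×(264−322) = -5580 J.
Q = 0 for an adiabatic process, so W = −ΔU = 5580 J.
State after step 1: P = 111 kPa, V = 61.7 L, T = 264 K.
Step 2 — Isothermal: T stays 264 K; PV = const ⇒ V₂ = 439 L, P₂ = 15.6 kPa.
ΔU = 0 (ideal gas, T constant).
W = nRT ln(V₂/V₁) = 3.12×8.314×264×ln(7.11) = 13400 J.
Q = ΔU + W = 13400 J.
Net over both steps: W = 19000 J, Q = 13400 J, ΔU = -5580 J.

19000 J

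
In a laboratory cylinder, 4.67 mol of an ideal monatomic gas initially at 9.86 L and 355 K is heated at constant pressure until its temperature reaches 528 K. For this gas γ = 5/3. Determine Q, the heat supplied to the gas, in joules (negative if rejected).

P₁ = nRT₁/V₁ = 4.67×8.314×355/9.86 = 1400 kPa.
Isobaric: P stays 1400 kPa; V/T = const ⇒ T₂ = 528 K, V₂ = 14.7 L.
W = PΔV = 1400×(14.7−9.86) kPa·L = 6720 J.
ΔU = nCvΔT = 4.67×12.5×(528−355) = 10100 J.
Q = ΔU + W = nCpΔT = 16800 J.

16800 J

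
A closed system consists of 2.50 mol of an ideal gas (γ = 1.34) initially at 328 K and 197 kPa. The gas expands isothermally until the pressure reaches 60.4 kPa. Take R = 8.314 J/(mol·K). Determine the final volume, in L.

113 L

V₁ = nRT₁/P₁ = 2.50×8.314×328/197 = 34.6 L.
Isothermal: T stays 328 K; PV = const ⇒ V₂ = 113 L, P₂ = 60.4 kPa.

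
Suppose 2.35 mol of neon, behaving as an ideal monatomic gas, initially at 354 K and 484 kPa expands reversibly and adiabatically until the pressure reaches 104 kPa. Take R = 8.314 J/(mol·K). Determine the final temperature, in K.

V₁ = nRT₁/P₁ = 2.35×8.314×354/484 = 14.3 L.
Adiabatic: T₂/T₁ = (P₂/P₁)^((γ−1)/γ) ⇒ T₂ = 354×(0.215)^0.400 = 191 K; V₂ = 36.0 L.

191 K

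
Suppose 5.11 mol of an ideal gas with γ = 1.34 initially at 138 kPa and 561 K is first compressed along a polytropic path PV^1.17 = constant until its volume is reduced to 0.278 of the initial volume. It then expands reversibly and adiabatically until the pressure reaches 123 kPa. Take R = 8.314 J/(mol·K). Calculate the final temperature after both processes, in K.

V₁ = nRT₁/P₁ = 5.11×8.314×561/138 = 173 L.
Step 1 — Polytropic n=1.17: T₂ = T₁(V₁/V₂)^(n−1) = 561×(3.60)^0.17 = 697 K; P₂ = P₁(V₁/V₂)^n = 617 kPa.
W = (P₁V₁−P₂V₂)/(n−1) = (138×173−617×48.0)/0.17 = -34100 J.
ΔU = nCvΔT = 5.11×24.5×(697−561) = 17000 J.
Q = ΔU + W = -17000 J.
State after step 1: P = 617 kPa, V = 48.0 L, T = 697 K.
Step 2 — Adiabatic: T₂/T₁ = (P₂/P₁)^((γ−1)/γ) ⇒ T₂ = 697×(0.199)^0.254 = 463 K; V₂ = 160 L.
ΔU = nCvΔT = 5.11×24.5×(463−697) = -29300 J.
Q = 0 for an adiabatic process, so W = −ΔU = 29300 J.
Net over both steps: W = -4820 J, Q = -17000 J, ΔU = -12200 J.

463 K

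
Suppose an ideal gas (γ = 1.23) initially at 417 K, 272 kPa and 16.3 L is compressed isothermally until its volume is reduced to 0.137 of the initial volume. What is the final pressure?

1990 kPa

Isothermal: T stays 417 K; PV = const ⇒ V₂ = 2.23 L, P₂ = 1990 kPa.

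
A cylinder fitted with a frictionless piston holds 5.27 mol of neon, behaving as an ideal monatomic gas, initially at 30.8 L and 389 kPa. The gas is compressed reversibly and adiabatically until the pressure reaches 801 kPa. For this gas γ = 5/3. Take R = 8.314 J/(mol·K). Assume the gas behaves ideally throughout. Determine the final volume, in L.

T₁ = P₁V₁/(nR) = 389×30.8/(5.27×8.314) = 273 K.
Adiabatic: T₂/T₁ = (P₂/P₁)^((γ−1)/γ) ⇒ T₂ = 273×(2.06)^0.400 = 365 K; V₂ = 20.0 L.

20.0 L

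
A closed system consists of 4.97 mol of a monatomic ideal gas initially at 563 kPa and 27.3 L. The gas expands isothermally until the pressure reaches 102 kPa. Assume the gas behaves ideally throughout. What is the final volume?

151 L

T₁ = P₁V₁/(nR) = 563×27.3/(4.97×8.314) = 372 K.
Isothermal: T stays 372 K; PV = const ⇒ V₂ = 151 L, P₂ = 102 kPa.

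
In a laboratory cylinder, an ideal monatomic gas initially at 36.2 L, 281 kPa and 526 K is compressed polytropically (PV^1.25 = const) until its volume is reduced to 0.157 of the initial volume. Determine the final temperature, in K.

Polytropic n=1.25: T₂ = T₁(V₁/V₂)^(n−1) = 526×(6.37)^0.25 = 836 K; P₂ = P₁(V₁/V₂)^n = 2840 kPa.

836 K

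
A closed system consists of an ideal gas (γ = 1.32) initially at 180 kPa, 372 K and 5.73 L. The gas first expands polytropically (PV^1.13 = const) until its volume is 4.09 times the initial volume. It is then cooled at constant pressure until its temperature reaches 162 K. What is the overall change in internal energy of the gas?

n = P₁V₁/(RT₁) = 180×5.73/(8.314×372) = 0.333 mol.
Step 1 — Polytropic n=1.13: T₂ = T₁(V₁/V₂)^(n−1) = 372×(0.244)^0.13 = 310 K; P₂ = P₁(V₁/V₂)^n = 36.6 kPa.
W = (P₁V₁−P₂V₂)/(n−1) = (180×5.73−36.6×23.4)/0.13 = 1330 J.
ΔU = nCvΔT = 0.333×26.0×(310−372) = -539 J.
Q = ΔU + W = 788 J.
State after step 1: P = 36.6 kPa, V = 23.4 L, T = 310 K.
Step 2 — Isobaric: P stays 36.6 kPa; V/T = const ⇒ T₂ = 162 K, V₂ = 12.3 L.
W = PΔV = 36.6×(12.3−23.4) kPa·L = -410 J.
ΔU = nCvΔT = 0.333×26.0×(162−310) = -1280 J.
Q = ΔU + W = nCpΔT = -1690 J.
Net over both steps: W = 918 J, Q = -902 J, ΔU = -1820 J.

-1820 J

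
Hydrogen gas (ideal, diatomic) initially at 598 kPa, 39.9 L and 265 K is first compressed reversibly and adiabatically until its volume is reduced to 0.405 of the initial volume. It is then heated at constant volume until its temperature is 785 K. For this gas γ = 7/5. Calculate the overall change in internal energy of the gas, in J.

117000 J

n = P₁V₁/(RT₁) = 598×39.9/(8.314×265) = 10.8 mol.
Step 1 — Adiabatic: TV^(γ−1) = const ⇒ T₂ = 265×(2.47)^0.400 = 380 K; PV^γ = const ⇒ P₂ = 2120 kPa.
ΔU = nCvΔT = 10.8×20.8×(380−265) = 26000 J.
Q = 0 for an adiabatic process, so W = −ΔU = -26000 J.
State after step 1: P = 2120 kPa, V = 16.2 L, T = 380 K.
Step 2 — Isochoric: V stays 16.2 L; P/T = const ⇒ T₂ = 785 K, P₂ = 4370 kPa.
W = 0 (no volume change).
ΔU = nCvΔT = 10.8×20.8×(785−380) = 91100 J.
Q = ΔU = 91100 J.
Net over both steps: W = -26000 J, Q = 91100 J, ΔU = 117000 J.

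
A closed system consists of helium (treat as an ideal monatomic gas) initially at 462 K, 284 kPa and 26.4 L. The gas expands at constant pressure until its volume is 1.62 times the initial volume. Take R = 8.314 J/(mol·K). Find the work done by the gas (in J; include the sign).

n = P₁V₁/(RT₁) = 284×26.4/(8.314×462) = 1.95 mol.
Isobaric: P stays 284 kPa; V/T = const ⇒ T₂ = 748 K, V₂ = 42.8 L.
W = PΔV = 284×(42.8−26.4) kPa·L = 4650 J.

4650 J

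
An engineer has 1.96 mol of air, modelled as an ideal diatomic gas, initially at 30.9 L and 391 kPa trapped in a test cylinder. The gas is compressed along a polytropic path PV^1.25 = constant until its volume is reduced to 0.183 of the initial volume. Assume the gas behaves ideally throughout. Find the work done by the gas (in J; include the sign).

-25600 J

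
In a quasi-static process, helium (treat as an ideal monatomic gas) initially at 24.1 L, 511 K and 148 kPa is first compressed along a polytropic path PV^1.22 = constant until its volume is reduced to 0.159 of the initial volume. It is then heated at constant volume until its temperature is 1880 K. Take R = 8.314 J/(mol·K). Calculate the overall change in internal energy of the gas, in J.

n = P₁V₁/(RT₁) = 148×24.1/(8.314×511) = 0.840 mol.
Step 1 — Polytropic n=1.22: T₂ = T₁(V₁/V₂)^(n−1) = 511×(6.29)^0.22 = 766 K; P₂ = P₁(V₁/V₂)^n = 1390 kPa.
W = (P₁V₁−P₂V₂)/(n−1) = (148×24.1−1390×3.83)/0.22 = -8080 J.
ΔU = nCvΔT = 0.840×12.5×(766−511) = 2670 J.
Q = ΔU + W = -5420 J.
State after step 1: P = 1390 kPa, V = 3.83 L, T = 766 K.
Step 2 — Isochoric: V stays 3.83 L; P/T = const ⇒ T₂ = 1880 K, P₂ = 3420 kPa.
W = 0 (no volume change).
ΔU = nCvΔT = 0.840×12.5×(1880−766) = 11700 J.
Q = ΔU = 11700 J.
Net over both steps: W = -8080 J, Q = 6250 J, ΔU = 14300 J.

14300 J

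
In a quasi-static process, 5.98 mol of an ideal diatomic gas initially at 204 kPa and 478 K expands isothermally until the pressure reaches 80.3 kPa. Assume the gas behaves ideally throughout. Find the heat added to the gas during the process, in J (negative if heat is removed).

V₁ = nRT₁/P₁ = 5.98×8.314×478/204 = 116 L.
Isothermal: T stays 478 K; PV = const ⇒ V₂ = 296 L, P₂ = 80.3 kPa.
ΔU = 0 (ideal gas, T constant).
W = nRT ln(V₂/V₁) = 5.98×8.314×478×ln(2.54) = 22200 J.
Q = ΔU + W = 22200 J.

22200 J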